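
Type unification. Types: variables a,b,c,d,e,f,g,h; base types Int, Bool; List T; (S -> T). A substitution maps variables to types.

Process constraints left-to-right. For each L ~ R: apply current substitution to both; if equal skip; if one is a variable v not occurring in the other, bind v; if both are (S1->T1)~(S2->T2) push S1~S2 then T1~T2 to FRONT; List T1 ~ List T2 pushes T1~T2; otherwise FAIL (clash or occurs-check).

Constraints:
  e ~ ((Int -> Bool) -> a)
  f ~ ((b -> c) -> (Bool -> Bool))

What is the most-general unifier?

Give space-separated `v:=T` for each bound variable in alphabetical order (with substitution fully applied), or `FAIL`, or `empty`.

Answer: e:=((Int -> Bool) -> a) f:=((b -> c) -> (Bool -> Bool))

Derivation:
step 1: unify e ~ ((Int -> Bool) -> a)  [subst: {-} | 1 pending]
  bind e := ((Int -> Bool) -> a)
step 2: unify f ~ ((b -> c) -> (Bool -> Bool))  [subst: {e:=((Int -> Bool) -> a)} | 0 pending]
  bind f := ((b -> c) -> (Bool -> Bool))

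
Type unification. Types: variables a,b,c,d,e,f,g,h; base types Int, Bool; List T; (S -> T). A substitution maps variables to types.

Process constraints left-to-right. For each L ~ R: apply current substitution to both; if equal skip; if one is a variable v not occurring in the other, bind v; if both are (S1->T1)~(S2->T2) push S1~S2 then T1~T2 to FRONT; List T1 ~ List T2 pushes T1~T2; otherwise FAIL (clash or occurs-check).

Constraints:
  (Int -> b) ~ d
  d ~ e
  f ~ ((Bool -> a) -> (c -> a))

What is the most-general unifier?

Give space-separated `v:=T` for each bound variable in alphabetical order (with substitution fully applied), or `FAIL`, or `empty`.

step 1: unify (Int -> b) ~ d  [subst: {-} | 2 pending]
  bind d := (Int -> b)
step 2: unify (Int -> b) ~ e  [subst: {d:=(Int -> b)} | 1 pending]
  bind e := (Int -> b)
step 3: unify f ~ ((Bool -> a) -> (c -> a))  [subst: {d:=(Int -> b), e:=(Int -> b)} | 0 pending]
  bind f := ((Bool -> a) -> (c -> a))

Answer: d:=(Int -> b) e:=(Int -> b) f:=((Bool -> a) -> (c -> a))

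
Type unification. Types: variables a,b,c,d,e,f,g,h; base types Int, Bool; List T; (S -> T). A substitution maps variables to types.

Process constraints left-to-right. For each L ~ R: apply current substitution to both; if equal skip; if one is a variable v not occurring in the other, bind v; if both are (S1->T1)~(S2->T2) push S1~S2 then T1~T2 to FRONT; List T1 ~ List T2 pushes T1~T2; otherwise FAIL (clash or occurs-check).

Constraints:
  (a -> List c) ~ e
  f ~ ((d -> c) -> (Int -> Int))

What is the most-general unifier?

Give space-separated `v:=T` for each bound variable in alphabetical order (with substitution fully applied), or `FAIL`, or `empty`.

step 1: unify (a -> List c) ~ e  [subst: {-} | 1 pending]
  bind e := (a -> List c)
step 2: unify f ~ ((d -> c) -> (Int -> Int))  [subst: {e:=(a -> List c)} | 0 pending]
  bind f := ((d -> c) -> (Int -> Int))

Answer: e:=(a -> List c) f:=((d -> c) -> (Int -> Int))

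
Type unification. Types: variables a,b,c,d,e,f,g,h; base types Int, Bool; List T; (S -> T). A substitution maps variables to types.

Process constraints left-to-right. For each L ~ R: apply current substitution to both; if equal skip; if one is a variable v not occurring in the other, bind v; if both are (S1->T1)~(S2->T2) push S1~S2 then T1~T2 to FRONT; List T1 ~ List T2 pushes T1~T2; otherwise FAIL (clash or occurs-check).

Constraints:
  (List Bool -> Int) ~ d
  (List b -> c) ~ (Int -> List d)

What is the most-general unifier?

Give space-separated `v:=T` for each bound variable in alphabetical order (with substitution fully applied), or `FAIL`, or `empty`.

step 1: unify (List Bool -> Int) ~ d  [subst: {-} | 1 pending]
  bind d := (List Bool -> Int)
step 2: unify (List b -> c) ~ (Int -> List (List Bool -> Int))  [subst: {d:=(List Bool -> Int)} | 0 pending]
  -> decompose arrow: push List b~Int, c~List (List Bool -> Int)
step 3: unify List b ~ Int  [subst: {d:=(List Bool -> Int)} | 1 pending]
  clash: List b vs Int

Answer: FAIL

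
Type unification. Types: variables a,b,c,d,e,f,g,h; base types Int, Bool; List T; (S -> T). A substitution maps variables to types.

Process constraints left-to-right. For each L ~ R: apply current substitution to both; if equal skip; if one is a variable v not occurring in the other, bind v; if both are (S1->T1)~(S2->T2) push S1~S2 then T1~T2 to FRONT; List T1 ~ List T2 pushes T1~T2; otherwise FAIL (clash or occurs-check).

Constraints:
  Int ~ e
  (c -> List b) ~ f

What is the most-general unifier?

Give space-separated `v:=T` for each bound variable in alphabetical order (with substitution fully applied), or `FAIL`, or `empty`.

step 1: unify Int ~ e  [subst: {-} | 1 pending]
  bind e := Int
step 2: unify (c -> List b) ~ f  [subst: {e:=Int} | 0 pending]
  bind f := (c -> List b)

Answer: e:=Int f:=(c -> List b)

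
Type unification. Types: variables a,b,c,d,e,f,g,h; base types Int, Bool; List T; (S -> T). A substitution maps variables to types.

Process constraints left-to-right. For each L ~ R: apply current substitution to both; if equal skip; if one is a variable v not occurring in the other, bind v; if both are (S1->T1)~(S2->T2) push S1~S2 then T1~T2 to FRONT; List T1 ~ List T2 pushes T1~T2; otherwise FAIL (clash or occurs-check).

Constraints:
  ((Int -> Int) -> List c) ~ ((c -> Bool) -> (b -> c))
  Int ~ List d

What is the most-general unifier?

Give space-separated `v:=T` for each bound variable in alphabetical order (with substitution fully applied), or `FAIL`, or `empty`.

step 1: unify ((Int -> Int) -> List c) ~ ((c -> Bool) -> (b -> c))  [subst: {-} | 1 pending]
  -> decompose arrow: push (Int -> Int)~(c -> Bool), List c~(b -> c)
step 2: unify (Int -> Int) ~ (c -> Bool)  [subst: {-} | 2 pending]
  -> decompose arrow: push Int~c, Int~Bool
step 3: unify Int ~ c  [subst: {-} | 3 pending]
  bind c := Int
step 4: unify Int ~ Bool  [subst: {c:=Int} | 2 pending]
  clash: Int vs Bool

Answer: FAIL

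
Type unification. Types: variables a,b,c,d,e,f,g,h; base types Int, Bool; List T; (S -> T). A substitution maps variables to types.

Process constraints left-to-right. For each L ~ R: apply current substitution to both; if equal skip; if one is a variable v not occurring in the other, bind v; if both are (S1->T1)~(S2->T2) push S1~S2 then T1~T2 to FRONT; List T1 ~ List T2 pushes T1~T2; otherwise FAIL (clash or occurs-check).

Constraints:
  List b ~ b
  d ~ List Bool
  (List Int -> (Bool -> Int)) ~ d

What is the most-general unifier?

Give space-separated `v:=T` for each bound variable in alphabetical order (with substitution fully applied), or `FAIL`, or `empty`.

step 1: unify List b ~ b  [subst: {-} | 2 pending]
  occurs-check fail

Answer: FAIL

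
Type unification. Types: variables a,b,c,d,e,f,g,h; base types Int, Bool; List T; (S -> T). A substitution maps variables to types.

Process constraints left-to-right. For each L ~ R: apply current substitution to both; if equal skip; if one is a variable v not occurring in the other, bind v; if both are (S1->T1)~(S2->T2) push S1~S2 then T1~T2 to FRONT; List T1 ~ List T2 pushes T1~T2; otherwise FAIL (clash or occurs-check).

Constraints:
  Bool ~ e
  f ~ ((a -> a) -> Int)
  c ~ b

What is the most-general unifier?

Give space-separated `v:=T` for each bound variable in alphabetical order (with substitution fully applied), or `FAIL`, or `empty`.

step 1: unify Bool ~ e  [subst: {-} | 2 pending]
  bind e := Bool
step 2: unify f ~ ((a -> a) -> Int)  [subst: {e:=Bool} | 1 pending]
  bind f := ((a -> a) -> Int)
step 3: unify c ~ b  [subst: {e:=Bool, f:=((a -> a) -> Int)} | 0 pending]
  bind c := b

Answer: c:=b e:=Bool f:=((a -> a) -> Int)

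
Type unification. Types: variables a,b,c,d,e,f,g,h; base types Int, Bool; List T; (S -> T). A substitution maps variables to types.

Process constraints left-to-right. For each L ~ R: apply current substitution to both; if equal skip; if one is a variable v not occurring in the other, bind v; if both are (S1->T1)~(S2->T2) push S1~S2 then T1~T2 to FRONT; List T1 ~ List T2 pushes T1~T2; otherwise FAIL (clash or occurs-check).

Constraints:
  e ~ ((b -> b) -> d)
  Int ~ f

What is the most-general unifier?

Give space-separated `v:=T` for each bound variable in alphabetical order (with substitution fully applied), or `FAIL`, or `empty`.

step 1: unify e ~ ((b -> b) -> d)  [subst: {-} | 1 pending]
  bind e := ((b -> b) -> d)
step 2: unify Int ~ f  [subst: {e:=((b -> b) -> d)} | 0 pending]
  bind f := Int

Answer: e:=((b -> b) -> d) f:=Int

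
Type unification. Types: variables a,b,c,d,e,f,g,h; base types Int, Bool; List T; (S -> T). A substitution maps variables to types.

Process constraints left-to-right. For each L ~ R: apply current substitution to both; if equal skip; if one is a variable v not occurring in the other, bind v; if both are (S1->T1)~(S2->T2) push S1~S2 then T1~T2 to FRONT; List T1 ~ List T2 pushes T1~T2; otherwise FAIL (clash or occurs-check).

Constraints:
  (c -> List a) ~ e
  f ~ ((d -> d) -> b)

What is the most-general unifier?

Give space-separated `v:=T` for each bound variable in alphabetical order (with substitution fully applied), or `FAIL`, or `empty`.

step 1: unify (c -> List a) ~ e  [subst: {-} | 1 pending]
  bind e := (c -> List a)
step 2: unify f ~ ((d -> d) -> b)  [subst: {e:=(c -> List a)} | 0 pending]
  bind f := ((d -> d) -> b)

Answer: e:=(c -> List a) f:=((d -> d) -> b)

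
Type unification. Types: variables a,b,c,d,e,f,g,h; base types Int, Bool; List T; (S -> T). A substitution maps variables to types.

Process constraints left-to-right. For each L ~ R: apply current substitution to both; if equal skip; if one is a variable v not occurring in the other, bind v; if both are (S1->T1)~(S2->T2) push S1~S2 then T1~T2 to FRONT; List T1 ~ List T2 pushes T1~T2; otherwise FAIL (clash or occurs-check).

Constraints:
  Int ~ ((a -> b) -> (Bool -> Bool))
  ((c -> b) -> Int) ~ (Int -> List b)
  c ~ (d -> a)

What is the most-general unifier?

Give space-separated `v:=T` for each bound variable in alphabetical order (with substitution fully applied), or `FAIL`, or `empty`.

step 1: unify Int ~ ((a -> b) -> (Bool -> Bool))  [subst: {-} | 2 pending]
  clash: Int vs ((a -> b) -> (Bool -> Bool))

Answer: FAIL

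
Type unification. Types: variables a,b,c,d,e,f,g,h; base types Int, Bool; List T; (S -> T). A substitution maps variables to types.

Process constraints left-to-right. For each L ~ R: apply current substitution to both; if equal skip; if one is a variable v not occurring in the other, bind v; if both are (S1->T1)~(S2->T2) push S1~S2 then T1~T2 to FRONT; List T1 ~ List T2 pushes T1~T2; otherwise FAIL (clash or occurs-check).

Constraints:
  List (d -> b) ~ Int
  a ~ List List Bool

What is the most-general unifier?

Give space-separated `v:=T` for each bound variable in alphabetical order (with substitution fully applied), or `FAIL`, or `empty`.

step 1: unify List (d -> b) ~ Int  [subst: {-} | 1 pending]
  clash: List (d -> b) vs Int

Answer: FAIL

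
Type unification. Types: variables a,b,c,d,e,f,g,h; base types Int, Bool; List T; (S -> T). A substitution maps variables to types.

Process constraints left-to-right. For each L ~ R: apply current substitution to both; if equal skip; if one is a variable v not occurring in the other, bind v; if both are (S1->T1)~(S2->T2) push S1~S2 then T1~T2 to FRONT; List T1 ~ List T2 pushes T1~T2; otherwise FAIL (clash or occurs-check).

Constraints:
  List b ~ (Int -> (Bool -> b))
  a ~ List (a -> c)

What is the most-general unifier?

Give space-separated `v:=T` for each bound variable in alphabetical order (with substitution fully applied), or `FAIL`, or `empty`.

Answer: FAIL

Derivation:
step 1: unify List b ~ (Int -> (Bool -> b))  [subst: {-} | 1 pending]
  clash: List b vs (Int -> (Bool -> b))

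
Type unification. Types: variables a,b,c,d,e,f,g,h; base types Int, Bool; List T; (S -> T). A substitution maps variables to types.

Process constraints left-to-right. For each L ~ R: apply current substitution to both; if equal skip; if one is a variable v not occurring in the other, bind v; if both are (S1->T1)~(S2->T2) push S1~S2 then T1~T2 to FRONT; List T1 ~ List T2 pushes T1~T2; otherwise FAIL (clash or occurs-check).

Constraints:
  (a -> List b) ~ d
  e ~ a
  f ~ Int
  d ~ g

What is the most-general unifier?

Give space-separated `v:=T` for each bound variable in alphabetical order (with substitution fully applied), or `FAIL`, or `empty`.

step 1: unify (a -> List b) ~ d  [subst: {-} | 3 pending]
  bind d := (a -> List b)
step 2: unify e ~ a  [subst: {d:=(a -> List b)} | 2 pending]
  bind e := a
step 3: unify f ~ Int  [subst: {d:=(a -> List b), e:=a} | 1 pending]
  bind f := Int
step 4: unify (a -> List b) ~ g  [subst: {d:=(a -> List b), e:=a, f:=Int} | 0 pending]
  bind g := (a -> List b)

Answer: d:=(a -> List b) e:=a f:=Int g:=(a -> List b)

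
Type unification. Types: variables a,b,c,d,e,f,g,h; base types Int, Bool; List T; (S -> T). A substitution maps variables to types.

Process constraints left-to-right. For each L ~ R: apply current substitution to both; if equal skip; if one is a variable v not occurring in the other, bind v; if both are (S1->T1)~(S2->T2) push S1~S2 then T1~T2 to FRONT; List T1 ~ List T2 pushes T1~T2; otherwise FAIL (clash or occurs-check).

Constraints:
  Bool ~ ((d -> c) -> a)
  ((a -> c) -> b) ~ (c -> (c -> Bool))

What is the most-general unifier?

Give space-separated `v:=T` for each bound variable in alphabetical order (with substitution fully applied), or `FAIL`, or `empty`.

Answer: FAIL

Derivation:
step 1: unify Bool ~ ((d -> c) -> a)  [subst: {-} | 1 pending]
  clash: Bool vs ((d -> c) -> a)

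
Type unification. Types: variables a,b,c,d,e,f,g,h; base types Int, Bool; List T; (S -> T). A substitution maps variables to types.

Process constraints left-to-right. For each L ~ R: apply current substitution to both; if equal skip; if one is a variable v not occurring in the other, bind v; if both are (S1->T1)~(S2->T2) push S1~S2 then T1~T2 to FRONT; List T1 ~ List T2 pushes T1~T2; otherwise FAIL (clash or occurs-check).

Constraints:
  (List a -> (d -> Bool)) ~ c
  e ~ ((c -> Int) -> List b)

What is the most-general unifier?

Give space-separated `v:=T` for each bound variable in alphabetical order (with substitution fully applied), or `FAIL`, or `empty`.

Answer: c:=(List a -> (d -> Bool)) e:=(((List a -> (d -> Bool)) -> Int) -> List b)

Derivation:
step 1: unify (List a -> (d -> Bool)) ~ c  [subst: {-} | 1 pending]
  bind c := (List a -> (d -> Bool))
step 2: unify e ~ (((List a -> (d -> Bool)) -> Int) -> List b)  [subst: {c:=(List a -> (d -> Bool))} | 0 pending]
  bind e := (((List a -> (d -> Bool)) -> Int) -> List b)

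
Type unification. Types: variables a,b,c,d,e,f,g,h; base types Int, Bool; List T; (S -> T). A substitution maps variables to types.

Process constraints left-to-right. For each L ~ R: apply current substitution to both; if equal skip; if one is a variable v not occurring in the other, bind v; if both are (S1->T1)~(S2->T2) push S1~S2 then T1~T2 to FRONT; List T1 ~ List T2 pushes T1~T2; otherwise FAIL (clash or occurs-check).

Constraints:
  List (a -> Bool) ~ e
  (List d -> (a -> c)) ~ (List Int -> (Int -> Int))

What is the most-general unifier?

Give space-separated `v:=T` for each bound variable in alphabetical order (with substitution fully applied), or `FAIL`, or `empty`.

Answer: a:=Int c:=Int d:=Int e:=List (Int -> Bool)

Derivation:
step 1: unify List (a -> Bool) ~ e  [subst: {-} | 1 pending]
  bind e := List (a -> Bool)
step 2: unify (List d -> (a -> c)) ~ (List Int -> (Int -> Int))  [subst: {e:=List (a -> Bool)} | 0 pending]
  -> decompose arrow: push List d~List Int, (a -> c)~(Int -> Int)
step 3: unify List d ~ List Int  [subst: {e:=List (a -> Bool)} | 1 pending]
  -> decompose List: push d~Int
step 4: unify d ~ Int  [subst: {e:=List (a -> Bool)} | 1 pending]
  bind d := Int
step 5: unify (a -> c) ~ (Int -> Int)  [subst: {e:=List (a -> Bool), d:=Int} | 0 pending]
  -> decompose arrow: push a~Int, c~Int
step 6: unify a ~ Int  [subst: {e:=List (a -> Bool), d:=Int} | 1 pending]
  bind a := Int
step 7: unify c ~ Int  [subst: {e:=List (a -> Bool), d:=Int, a:=Int} | 0 pending]
  bind c := Int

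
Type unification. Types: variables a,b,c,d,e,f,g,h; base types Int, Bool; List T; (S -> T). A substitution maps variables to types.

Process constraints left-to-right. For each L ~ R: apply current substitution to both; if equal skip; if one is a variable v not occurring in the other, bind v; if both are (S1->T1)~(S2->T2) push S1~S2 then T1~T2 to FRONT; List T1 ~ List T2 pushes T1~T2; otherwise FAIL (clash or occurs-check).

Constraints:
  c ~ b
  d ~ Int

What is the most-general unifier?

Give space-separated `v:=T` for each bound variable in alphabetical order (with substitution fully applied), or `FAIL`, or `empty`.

Answer: c:=b d:=Int

Derivation:
step 1: unify c ~ b  [subst: {-} | 1 pending]
  bind c := b
step 2: unify d ~ Int  [subst: {c:=b} | 0 pending]
  bind d := Int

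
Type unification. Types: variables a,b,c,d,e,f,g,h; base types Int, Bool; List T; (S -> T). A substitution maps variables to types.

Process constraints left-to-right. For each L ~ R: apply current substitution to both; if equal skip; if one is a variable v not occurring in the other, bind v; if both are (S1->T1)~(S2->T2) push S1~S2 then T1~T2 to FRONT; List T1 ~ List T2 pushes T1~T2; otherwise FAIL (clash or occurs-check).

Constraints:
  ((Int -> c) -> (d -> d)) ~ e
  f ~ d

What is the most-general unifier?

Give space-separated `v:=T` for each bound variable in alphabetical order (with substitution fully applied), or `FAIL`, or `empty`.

step 1: unify ((Int -> c) -> (d -> d)) ~ e  [subst: {-} | 1 pending]
  bind e := ((Int -> c) -> (d -> d))
step 2: unify f ~ d  [subst: {e:=((Int -> c) -> (d -> d))} | 0 pending]
  bind f := d

Answer: e:=((Int -> c) -> (d -> d)) f:=d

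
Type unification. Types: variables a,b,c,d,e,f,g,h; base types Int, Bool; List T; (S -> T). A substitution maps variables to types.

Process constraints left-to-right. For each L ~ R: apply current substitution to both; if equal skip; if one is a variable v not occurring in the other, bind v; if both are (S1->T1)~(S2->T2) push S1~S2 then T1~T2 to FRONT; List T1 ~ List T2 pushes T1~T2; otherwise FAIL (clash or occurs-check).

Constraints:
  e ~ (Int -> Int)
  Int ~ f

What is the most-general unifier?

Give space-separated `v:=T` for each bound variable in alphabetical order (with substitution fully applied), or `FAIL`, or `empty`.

Answer: e:=(Int -> Int) f:=Int

Derivation:
step 1: unify e ~ (Int -> Int)  [subst: {-} | 1 pending]
  bind e := (Int -> Int)
step 2: unify Int ~ f  [subst: {e:=(Int -> Int)} | 0 pending]
  bind f := Int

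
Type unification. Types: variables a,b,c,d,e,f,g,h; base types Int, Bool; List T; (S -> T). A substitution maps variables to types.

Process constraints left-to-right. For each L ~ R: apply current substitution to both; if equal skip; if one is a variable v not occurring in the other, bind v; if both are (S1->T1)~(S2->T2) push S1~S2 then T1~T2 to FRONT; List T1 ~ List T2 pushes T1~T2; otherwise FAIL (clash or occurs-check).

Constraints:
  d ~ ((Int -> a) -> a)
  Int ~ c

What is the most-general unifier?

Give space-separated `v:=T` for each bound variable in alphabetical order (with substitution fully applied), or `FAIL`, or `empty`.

Answer: c:=Int d:=((Int -> a) -> a)

Derivation:
step 1: unify d ~ ((Int -> a) -> a)  [subst: {-} | 1 pending]
  bind d := ((Int -> a) -> a)
step 2: unify Int ~ c  [subst: {d:=((Int -> a) -> a)} | 0 pending]
  bind c := Int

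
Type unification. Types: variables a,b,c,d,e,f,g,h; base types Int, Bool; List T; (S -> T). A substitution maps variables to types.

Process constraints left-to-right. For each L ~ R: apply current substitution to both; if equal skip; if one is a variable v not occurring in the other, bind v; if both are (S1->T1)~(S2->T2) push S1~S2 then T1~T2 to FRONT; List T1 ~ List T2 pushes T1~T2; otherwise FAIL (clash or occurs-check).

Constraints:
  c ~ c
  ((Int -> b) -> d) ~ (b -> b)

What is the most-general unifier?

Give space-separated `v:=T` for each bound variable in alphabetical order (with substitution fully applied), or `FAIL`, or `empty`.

Answer: FAIL

Derivation:
step 1: unify c ~ c  [subst: {-} | 1 pending]
  -> identical, skip
step 2: unify ((Int -> b) -> d) ~ (b -> b)  [subst: {-} | 0 pending]
  -> decompose arrow: push (Int -> b)~b, d~b
step 3: unify (Int -> b) ~ b  [subst: {-} | 1 pending]
  occurs-check fail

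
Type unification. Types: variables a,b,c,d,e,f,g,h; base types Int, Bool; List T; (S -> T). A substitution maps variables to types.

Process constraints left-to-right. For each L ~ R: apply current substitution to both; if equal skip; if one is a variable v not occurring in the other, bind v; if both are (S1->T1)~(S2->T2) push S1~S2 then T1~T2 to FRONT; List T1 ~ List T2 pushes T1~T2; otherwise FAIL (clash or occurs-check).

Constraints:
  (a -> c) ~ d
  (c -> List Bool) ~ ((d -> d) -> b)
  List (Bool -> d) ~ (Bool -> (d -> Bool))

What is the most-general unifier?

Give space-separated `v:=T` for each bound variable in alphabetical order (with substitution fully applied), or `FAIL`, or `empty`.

Answer: FAIL

Derivation:
step 1: unify (a -> c) ~ d  [subst: {-} | 2 pending]
  bind d := (a -> c)
step 2: unify (c -> List Bool) ~ (((a -> c) -> (a -> c)) -> b)  [subst: {d:=(a -> c)} | 1 pending]
  -> decompose arrow: push c~((a -> c) -> (a -> c)), List Bool~b
step 3: unify c ~ ((a -> c) -> (a -> c))  [subst: {d:=(a -> c)} | 2 pending]
  occurs-check fail: c in ((a -> c) -> (a -> c))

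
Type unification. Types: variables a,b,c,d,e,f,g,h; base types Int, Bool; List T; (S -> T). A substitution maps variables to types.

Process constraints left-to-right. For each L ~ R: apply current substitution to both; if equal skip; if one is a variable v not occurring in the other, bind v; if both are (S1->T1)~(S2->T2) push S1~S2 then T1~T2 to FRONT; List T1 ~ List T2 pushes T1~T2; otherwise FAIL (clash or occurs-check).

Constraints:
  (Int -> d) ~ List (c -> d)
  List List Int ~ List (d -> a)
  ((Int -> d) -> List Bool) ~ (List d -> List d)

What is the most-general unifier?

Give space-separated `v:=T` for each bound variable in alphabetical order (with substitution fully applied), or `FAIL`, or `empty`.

step 1: unify (Int -> d) ~ List (c -> d)  [subst: {-} | 2 pending]
  clash: (Int -> d) vs List (c -> d)

Answer: FAIL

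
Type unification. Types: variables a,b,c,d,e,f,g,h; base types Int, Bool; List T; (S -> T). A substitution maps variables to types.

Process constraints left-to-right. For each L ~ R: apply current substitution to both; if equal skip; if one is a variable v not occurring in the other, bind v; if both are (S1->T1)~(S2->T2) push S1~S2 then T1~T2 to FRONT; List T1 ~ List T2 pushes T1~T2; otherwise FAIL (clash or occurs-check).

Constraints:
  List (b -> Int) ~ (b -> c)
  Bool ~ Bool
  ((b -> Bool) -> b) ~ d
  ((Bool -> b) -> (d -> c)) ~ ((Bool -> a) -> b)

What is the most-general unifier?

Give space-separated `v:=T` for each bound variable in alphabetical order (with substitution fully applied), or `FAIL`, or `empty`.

Answer: FAIL

Derivation:
step 1: unify List (b -> Int) ~ (b -> c)  [subst: {-} | 3 pending]
  clash: List (b -> Int) vs (b -> c)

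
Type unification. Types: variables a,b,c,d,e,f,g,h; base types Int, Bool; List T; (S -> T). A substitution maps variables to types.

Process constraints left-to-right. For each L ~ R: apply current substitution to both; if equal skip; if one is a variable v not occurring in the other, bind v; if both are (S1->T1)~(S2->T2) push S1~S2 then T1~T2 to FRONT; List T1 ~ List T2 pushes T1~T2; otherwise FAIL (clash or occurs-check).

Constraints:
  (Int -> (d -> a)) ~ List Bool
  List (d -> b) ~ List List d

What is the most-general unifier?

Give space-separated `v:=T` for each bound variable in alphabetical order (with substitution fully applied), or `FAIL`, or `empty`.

step 1: unify (Int -> (d -> a)) ~ List Bool  [subst: {-} | 1 pending]
  clash: (Int -> (d -> a)) vs List Bool

Answer: FAIL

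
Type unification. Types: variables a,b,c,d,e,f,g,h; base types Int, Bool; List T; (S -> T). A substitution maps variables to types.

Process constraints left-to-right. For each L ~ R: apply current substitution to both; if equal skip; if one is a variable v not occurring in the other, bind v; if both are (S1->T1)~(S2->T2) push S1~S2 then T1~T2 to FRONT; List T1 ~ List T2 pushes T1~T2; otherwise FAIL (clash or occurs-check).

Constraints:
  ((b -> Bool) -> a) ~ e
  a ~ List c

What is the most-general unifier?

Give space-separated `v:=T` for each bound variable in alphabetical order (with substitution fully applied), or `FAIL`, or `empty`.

Answer: a:=List c e:=((b -> Bool) -> List c)

Derivation:
step 1: unify ((b -> Bool) -> a) ~ e  [subst: {-} | 1 pending]
  bind e := ((b -> Bool) -> a)
step 2: unify a ~ List c  [subst: {e:=((b -> Bool) -> a)} | 0 pending]
  bind a := List c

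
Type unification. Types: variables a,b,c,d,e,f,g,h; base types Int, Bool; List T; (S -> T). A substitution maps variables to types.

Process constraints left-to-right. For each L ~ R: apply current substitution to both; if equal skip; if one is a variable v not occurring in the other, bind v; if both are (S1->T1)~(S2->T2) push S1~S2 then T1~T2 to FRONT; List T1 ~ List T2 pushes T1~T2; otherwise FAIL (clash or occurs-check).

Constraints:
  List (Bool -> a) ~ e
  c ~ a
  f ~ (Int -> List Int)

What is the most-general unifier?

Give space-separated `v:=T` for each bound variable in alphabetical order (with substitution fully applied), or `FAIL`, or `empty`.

Answer: c:=a e:=List (Bool -> a) f:=(Int -> List Int)

Derivation:
step 1: unify List (Bool -> a) ~ e  [subst: {-} | 2 pending]
  bind e := List (Bool -> a)
step 2: unify c ~ a  [subst: {e:=List (Bool -> a)} | 1 pending]
  bind c := a
step 3: unify f ~ (Int -> List Int)  [subst: {e:=List (Bool -> a), c:=a} | 0 pending]
  bind f := (Int -> List Int)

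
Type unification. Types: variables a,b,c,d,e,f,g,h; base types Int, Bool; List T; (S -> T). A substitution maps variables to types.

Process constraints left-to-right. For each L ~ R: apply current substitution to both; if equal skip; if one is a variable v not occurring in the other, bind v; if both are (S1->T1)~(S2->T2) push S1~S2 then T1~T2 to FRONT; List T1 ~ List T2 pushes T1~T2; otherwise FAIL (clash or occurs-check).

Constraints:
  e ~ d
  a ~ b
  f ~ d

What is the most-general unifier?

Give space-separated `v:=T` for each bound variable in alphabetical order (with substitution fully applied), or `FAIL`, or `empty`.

step 1: unify e ~ d  [subst: {-} | 2 pending]
  bind e := d
step 2: unify a ~ b  [subst: {e:=d} | 1 pending]
  bind a := b
step 3: unify f ~ d  [subst: {e:=d, a:=b} | 0 pending]
  bind f := d

Answer: a:=b e:=d f:=d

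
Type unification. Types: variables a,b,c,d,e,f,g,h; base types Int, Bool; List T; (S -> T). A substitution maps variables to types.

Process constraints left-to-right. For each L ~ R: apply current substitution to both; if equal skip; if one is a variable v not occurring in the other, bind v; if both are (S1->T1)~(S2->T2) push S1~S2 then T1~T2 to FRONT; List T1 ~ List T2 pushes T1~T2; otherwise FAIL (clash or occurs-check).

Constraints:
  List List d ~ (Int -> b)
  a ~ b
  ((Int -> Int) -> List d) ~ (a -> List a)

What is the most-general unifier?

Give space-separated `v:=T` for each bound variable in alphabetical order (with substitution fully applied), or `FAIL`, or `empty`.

step 1: unify List List d ~ (Int -> b)  [subst: {-} | 2 pending]
  clash: List List d vs (Int -> b)

Answer: FAIL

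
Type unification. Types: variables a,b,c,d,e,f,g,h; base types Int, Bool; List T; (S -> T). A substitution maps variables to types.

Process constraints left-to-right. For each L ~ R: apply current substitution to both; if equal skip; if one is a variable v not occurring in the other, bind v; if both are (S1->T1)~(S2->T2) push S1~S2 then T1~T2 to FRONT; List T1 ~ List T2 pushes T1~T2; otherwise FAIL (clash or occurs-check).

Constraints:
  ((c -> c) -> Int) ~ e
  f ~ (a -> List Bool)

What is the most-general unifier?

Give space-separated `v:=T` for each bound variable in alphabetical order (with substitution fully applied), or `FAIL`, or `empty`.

step 1: unify ((c -> c) -> Int) ~ e  [subst: {-} | 1 pending]
  bind e := ((c -> c) -> Int)
step 2: unify f ~ (a -> List Bool)  [subst: {e:=((c -> c) -> Int)} | 0 pending]
  bind f := (a -> List Bool)

Answer: e:=((c -> c) -> Int) f:=(a -> List Bool)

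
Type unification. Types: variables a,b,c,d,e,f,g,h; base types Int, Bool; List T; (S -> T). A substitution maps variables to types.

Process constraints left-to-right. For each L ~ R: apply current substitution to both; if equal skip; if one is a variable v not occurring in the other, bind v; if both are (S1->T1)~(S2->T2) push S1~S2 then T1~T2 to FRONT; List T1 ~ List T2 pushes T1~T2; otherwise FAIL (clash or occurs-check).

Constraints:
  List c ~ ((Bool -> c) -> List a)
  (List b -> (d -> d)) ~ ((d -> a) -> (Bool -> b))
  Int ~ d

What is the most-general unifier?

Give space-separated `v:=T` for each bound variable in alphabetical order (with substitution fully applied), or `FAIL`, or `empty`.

Answer: FAIL

Derivation:
step 1: unify List c ~ ((Bool -> c) -> List a)  [subst: {-} | 2 pending]
  clash: List c vs ((Bool -> c) -> List a)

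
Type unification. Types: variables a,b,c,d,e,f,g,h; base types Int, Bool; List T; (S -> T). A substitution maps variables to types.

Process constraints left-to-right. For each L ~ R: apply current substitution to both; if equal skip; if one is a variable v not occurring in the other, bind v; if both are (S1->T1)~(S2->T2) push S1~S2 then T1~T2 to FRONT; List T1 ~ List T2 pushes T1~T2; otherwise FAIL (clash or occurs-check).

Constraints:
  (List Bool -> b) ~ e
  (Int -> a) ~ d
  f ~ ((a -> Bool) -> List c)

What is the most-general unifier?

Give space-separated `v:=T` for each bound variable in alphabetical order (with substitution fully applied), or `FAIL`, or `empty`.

Answer: d:=(Int -> a) e:=(List Bool -> b) f:=((a -> Bool) -> List c)

Derivation:
step 1: unify (List Bool -> b) ~ e  [subst: {-} | 2 pending]
  bind e := (List Bool -> b)
step 2: unify (Int -> a) ~ d  [subst: {e:=(List Bool -> b)} | 1 pending]
  bind d := (Int -> a)
step 3: unify f ~ ((a -> Bool) -> List c)  [subst: {e:=(List Bool -> b), d:=(Int -> a)} | 0 pending]
  bind f := ((a -> Bool) -> List c)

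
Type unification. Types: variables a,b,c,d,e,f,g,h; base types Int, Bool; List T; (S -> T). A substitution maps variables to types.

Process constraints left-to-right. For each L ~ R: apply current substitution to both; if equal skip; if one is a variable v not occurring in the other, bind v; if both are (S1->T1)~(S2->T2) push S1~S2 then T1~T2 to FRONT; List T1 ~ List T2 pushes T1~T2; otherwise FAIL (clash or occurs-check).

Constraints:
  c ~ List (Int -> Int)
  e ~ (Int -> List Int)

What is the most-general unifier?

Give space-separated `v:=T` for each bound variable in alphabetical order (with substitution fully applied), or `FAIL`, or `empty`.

step 1: unify c ~ List (Int -> Int)  [subst: {-} | 1 pending]
  bind c := List (Int -> Int)
step 2: unify e ~ (Int -> List Int)  [subst: {c:=List (Int -> Int)} | 0 pending]
  bind e := (Int -> List Int)

Answer: c:=List (Int -> Int) e:=(Int -> List Int)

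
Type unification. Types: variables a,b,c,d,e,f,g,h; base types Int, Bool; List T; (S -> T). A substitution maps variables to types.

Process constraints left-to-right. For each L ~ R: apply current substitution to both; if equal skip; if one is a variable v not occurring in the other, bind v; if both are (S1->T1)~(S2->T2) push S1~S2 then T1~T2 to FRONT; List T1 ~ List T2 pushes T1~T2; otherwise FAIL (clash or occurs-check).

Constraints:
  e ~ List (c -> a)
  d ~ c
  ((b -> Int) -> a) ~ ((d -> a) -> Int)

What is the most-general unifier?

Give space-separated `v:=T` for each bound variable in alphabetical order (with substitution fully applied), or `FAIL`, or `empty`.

step 1: unify e ~ List (c -> a)  [subst: {-} | 2 pending]
  bind e := List (c -> a)
step 2: unify d ~ c  [subst: {e:=List (c -> a)} | 1 pending]
  bind d := c
step 3: unify ((b -> Int) -> a) ~ ((c -> a) -> Int)  [subst: {e:=List (c -> a), d:=c} | 0 pending]
  -> decompose arrow: push (b -> Int)~(c -> a), a~Int
step 4: unify (b -> Int) ~ (c -> a)  [subst: {e:=List (c -> a), d:=c} | 1 pending]
  -> decompose arrow: push b~c, Int~a
step 5: unify b ~ c  [subst: {e:=List (c -> a), d:=c} | 2 pending]
  bind b := c
step 6: unify Int ~ a  [subst: {e:=List (c -> a), d:=c, b:=c} | 1 pending]
  bind a := Int
step 7: unify Int ~ Int  [subst: {e:=List (c -> a), d:=c, b:=c, a:=Int} | 0 pending]
  -> identical, skip

Answer: a:=Int b:=c d:=c e:=List (c -> Int)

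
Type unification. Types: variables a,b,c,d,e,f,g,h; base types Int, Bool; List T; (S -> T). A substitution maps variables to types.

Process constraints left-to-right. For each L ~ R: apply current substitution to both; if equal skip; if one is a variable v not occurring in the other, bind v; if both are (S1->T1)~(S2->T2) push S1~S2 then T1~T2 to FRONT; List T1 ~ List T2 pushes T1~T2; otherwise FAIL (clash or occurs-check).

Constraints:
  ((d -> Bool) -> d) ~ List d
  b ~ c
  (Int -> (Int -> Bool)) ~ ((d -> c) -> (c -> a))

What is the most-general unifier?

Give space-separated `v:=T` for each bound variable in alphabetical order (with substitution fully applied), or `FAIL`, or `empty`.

Answer: FAIL

Derivation:
step 1: unify ((d -> Bool) -> d) ~ List d  [subst: {-} | 2 pending]
  clash: ((d -> Bool) -> d) vs List d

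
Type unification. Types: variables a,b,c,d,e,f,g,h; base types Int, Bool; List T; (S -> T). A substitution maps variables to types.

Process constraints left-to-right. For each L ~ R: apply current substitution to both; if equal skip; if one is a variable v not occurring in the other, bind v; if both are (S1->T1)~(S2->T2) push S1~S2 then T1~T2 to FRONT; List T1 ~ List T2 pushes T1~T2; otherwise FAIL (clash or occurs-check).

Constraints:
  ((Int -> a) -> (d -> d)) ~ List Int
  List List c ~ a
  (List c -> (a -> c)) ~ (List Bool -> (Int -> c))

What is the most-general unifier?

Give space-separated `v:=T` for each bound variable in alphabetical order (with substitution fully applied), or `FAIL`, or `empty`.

step 1: unify ((Int -> a) -> (d -> d)) ~ List Int  [subst: {-} | 2 pending]
  clash: ((Int -> a) -> (d -> d)) vs List Int

Answer: FAIL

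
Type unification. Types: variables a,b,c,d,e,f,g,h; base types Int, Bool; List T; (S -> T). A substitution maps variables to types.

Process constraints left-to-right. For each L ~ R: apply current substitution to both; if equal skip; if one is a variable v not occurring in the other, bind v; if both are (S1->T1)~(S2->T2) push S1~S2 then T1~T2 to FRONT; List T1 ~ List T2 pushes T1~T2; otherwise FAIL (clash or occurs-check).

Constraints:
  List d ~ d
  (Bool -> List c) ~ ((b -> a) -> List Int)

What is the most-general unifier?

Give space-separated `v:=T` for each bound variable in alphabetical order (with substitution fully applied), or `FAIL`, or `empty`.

step 1: unify List d ~ d  [subst: {-} | 1 pending]
  occurs-check fail

Answer: FAIL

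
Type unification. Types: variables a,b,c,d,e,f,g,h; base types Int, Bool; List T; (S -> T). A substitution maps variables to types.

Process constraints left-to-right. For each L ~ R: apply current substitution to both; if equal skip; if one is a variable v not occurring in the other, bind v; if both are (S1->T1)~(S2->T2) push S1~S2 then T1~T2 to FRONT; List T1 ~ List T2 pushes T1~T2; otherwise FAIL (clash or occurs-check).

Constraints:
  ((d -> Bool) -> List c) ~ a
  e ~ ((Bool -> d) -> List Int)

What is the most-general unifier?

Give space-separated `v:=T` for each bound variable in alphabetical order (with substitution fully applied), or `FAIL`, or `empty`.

step 1: unify ((d -> Bool) -> List c) ~ a  [subst: {-} | 1 pending]
  bind a := ((d -> Bool) -> List c)
step 2: unify e ~ ((Bool -> d) -> List Int)  [subst: {a:=((d -> Bool) -> List c)} | 0 pending]
  bind e := ((Bool -> d) -> List Int)

Answer: a:=((d -> Bool) -> List c) e:=((Bool -> d) -> List Int)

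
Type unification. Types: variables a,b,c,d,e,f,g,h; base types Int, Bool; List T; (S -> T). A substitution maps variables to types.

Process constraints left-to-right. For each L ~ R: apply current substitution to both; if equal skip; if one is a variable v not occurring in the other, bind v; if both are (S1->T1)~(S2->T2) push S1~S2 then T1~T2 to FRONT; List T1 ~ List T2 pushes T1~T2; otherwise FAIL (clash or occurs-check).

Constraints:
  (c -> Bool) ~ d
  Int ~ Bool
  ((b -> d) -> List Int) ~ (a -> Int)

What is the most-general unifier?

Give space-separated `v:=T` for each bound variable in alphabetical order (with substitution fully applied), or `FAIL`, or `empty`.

step 1: unify (c -> Bool) ~ d  [subst: {-} | 2 pending]
  bind d := (c -> Bool)
step 2: unify Int ~ Bool  [subst: {d:=(c -> Bool)} | 1 pending]
  clash: Int vs Bool

Answer: FAIL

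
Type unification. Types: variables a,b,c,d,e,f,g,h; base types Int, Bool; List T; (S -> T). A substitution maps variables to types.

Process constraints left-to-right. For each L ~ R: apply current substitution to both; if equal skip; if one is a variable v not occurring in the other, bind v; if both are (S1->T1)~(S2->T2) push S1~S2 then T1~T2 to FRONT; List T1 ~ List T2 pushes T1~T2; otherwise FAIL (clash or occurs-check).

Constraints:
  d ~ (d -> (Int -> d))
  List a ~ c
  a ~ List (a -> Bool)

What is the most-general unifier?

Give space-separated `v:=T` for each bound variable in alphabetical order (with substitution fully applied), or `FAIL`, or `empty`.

step 1: unify d ~ (d -> (Int -> d))  [subst: {-} | 2 pending]
  occurs-check fail: d in (d -> (Int -> d))

Answer: FAIL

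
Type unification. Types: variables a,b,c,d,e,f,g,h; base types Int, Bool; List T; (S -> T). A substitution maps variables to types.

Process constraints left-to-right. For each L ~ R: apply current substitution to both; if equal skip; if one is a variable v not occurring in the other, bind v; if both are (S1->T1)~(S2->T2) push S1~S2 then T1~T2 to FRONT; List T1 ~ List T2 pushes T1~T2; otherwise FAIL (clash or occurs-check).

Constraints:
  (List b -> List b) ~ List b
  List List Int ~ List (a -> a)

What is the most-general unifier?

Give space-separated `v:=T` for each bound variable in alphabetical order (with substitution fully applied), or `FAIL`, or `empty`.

step 1: unify (List b -> List b) ~ List b  [subst: {-} | 1 pending]
  clash: (List b -> List b) vs List b

Answer: FAIL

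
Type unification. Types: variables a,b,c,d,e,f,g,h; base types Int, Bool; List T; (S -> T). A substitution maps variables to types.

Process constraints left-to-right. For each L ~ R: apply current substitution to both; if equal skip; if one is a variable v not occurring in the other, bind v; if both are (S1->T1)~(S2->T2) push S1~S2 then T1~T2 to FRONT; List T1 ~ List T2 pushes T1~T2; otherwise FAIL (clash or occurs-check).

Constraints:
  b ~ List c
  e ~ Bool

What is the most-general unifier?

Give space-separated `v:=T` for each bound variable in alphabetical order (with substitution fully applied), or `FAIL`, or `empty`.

Answer: b:=List c e:=Bool

Derivation:
step 1: unify b ~ List c  [subst: {-} | 1 pending]
  bind b := List c
step 2: unify e ~ Bool  [subst: {b:=List c} | 0 pending]
  bind e := Bool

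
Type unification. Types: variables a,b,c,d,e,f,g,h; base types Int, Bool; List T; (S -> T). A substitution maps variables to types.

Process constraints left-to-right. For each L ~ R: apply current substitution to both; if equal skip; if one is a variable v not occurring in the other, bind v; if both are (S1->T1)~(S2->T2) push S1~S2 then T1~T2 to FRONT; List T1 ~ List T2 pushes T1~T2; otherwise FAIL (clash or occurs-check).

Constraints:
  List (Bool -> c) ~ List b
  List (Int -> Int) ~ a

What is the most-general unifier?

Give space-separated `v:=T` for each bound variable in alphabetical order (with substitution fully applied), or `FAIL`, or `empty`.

step 1: unify List (Bool -> c) ~ List b  [subst: {-} | 1 pending]
  -> decompose List: push (Bool -> c)~b
step 2: unify (Bool -> c) ~ b  [subst: {-} | 1 pending]
  bind b := (Bool -> c)
step 3: unify List (Int -> Int) ~ a  [subst: {b:=(Bool -> c)} | 0 pending]
  bind a := List (Int -> Int)

Answer: a:=List (Int -> Int) b:=(Bool -> c)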